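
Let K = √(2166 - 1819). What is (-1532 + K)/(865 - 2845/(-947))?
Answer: -362701/205500 + 947*√347/822000 ≈ -1.7435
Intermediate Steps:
K = √347 ≈ 18.628
(-1532 + K)/(865 - 2845/(-947)) = (-1532 + √347)/(865 - 2845/(-947)) = (-1532 + √347)/(865 - 2845*(-1/947)) = (-1532 + √347)/(865 + 2845/947) = (-1532 + √347)/(822000/947) = (-1532 + √347)*(947/822000) = -362701/205500 + 947*√347/822000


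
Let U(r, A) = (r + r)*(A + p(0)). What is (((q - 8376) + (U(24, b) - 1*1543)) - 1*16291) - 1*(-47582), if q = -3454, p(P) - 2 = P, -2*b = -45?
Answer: 19094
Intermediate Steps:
b = 45/2 (b = -½*(-45) = 45/2 ≈ 22.500)
p(P) = 2 + P
U(r, A) = 2*r*(2 + A) (U(r, A) = (r + r)*(A + (2 + 0)) = (2*r)*(A + 2) = (2*r)*(2 + A) = 2*r*(2 + A))
(((q - 8376) + (U(24, b) - 1*1543)) - 1*16291) - 1*(-47582) = (((-3454 - 8376) + (2*24*(2 + 45/2) - 1*1543)) - 1*16291) - 1*(-47582) = ((-11830 + (2*24*(49/2) - 1543)) - 16291) + 47582 = ((-11830 + (1176 - 1543)) - 16291) + 47582 = ((-11830 - 367) - 16291) + 47582 = (-12197 - 16291) + 47582 = -28488 + 47582 = 19094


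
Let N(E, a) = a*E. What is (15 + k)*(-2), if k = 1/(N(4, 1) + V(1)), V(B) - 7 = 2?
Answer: -392/13 ≈ -30.154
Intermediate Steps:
N(E, a) = E*a
V(B) = 9 (V(B) = 7 + 2 = 9)
k = 1/13 (k = 1/(4*1 + 9) = 1/(4 + 9) = 1/13 ≈ 0.076923)
(15 + k)*(-2) = (15 + 1/13)*(-2) = (196/13)*(-2) = -392/13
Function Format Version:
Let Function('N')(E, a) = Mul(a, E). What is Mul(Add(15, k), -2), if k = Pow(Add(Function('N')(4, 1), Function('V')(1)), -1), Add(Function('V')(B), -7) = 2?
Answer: Rational(-392, 13) ≈ -30.154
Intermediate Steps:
Function('N')(E, a) = Mul(E, a)
Function('V')(B) = 9 (Function('V')(B) = Add(7, 2) = 9)
k = Rational(1, 13) (k = Pow(Add(Mul(4, 1), 9), -1) = Pow(Add(4, 9), -1) = Pow(13, -1) = Rational(1, 13) ≈ 0.076923)
Mul(Add(15, k), -2) = Mul(Add(15, Rational(1, 13)), -2) = Mul(Rational(196, 13), -2) = Rational(-392, 13)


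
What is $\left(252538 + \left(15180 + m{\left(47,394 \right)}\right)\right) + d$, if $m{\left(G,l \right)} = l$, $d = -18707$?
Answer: $249405$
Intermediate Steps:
$\left(252538 + \left(15180 + m{\left(47,394 \right)}\right)\right) + d = \left(252538 + \left(15180 + 394\right)\right) - 18707 = \left(252538 + 15574\right) - 18707 = 268112 - 18707 = 249405$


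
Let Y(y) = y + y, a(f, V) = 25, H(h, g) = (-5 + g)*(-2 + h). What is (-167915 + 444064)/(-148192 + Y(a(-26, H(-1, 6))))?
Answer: -276149/148142 ≈ -1.8641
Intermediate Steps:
Y(y) = 2*y
(-167915 + 444064)/(-148192 + Y(a(-26, H(-1, 6)))) = (-167915 + 444064)/(-148192 + 2*25) = 276149/(-148192 + 50) = 276149/(-148142) = 276149*(-1/148142) = -276149/148142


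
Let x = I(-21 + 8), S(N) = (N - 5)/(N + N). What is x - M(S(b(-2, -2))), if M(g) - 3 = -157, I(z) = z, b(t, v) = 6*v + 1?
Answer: 141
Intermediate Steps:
b(t, v) = 1 + 6*v
S(N) = (-5 + N)/(2*N) (S(N) = (-5 + N)/((2*N)) = (-5 + N)*(1/(2*N)) = (-5 + N)/(2*N))
M(g) = -154 (M(g) = 3 - 157 = -154)
x = -13 (x = -21 + 8 = -13)
x - M(S(b(-2, -2))) = -13 - 1*(-154) = -13 + 154 = 141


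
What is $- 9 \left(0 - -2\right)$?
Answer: $-18$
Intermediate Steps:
$- 9 \left(0 - -2\right) = - 9 \left(0 + 2\right) = \left(-9\right) 2 = -18$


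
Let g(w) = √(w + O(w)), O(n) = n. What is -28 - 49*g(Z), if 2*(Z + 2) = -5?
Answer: -28 - 147*I ≈ -28.0 - 147.0*I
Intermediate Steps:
Z = -9/2 (Z = -2 + (½)*(-5) = -2 - 5/2 = -9/2 ≈ -4.5000)
g(w) = √2*√w (g(w) = √(w + w) = √(2*w) = √2*√w)
-28 - 49*g(Z) = -28 - 49*√2*√(-9/2) = -28 - 49*√2*3*I*√2/2 = -28 - 147*I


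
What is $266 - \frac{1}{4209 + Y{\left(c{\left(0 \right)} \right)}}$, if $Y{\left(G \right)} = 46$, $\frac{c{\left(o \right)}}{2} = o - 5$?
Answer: $\frac{1131829}{4255} \approx 266.0$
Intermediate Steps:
$c{\left(o \right)} = -10 + 2 o$ ($c{\left(o \right)} = 2 \left(o - 5\right) = 2 \left(-5 + o\right) = -10 + 2 o$)
$266 - \frac{1}{4209 + Y{\left(c{\left(0 \right)} \right)}} = 266 - \frac{1}{4209 + 46} = 266 - \frac{1}{4255} = \frac{1131829}{4255}$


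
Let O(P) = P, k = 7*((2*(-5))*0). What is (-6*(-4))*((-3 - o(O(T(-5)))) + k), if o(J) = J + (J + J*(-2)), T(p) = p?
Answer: -72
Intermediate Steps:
k = 0 (k = 7*(-10*0) = 7*0 = 0)
o(J) = 0 (o(J) = J + (J - 2*J) = J - J = 0)
(-6*(-4))*((-3 - o(O(T(-5)))) + k) = (-6*(-4))*((-3 - 1*0) + 0) = 24*((-3 + 0) + 0) = 24*(-3 + 0) = 24*(-3) = -72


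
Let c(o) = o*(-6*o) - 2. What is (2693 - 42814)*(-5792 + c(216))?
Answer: 11463773330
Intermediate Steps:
c(o) = -2 - 6*o² (c(o) = -6*o² - 2 = -2 - 6*o²)
(2693 - 42814)*(-5792 + c(216)) = (2693 - 42814)*(-5792 + (-2 - 6*216²)) = -40121*(-5792 + (-2 - 6*46656)) = -40121*(-5792 + (-2 - 279936)) = -40121*(-5792 - 279938) = -40121*(-285730) = 11463773330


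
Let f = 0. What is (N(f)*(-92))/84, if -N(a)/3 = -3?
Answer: -69/7 ≈ -9.8571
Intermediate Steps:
N(a) = 9 (N(a) = -3*(-3) = 9)
(N(f)*(-92))/84 = (9*(-92))/84 = -828*1/84 = -69/7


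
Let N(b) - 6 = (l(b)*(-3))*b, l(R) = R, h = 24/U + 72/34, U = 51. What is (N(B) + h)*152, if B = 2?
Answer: -8816/17 ≈ -518.59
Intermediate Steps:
h = 44/17 (h = 24/51 + 72/34 = 24*(1/51) + 72*(1/34) = 8/17 + 36/17 = 44/17 ≈ 2.5882)
N(b) = 6 - 3*b**2 (N(b) = 6 + (b*(-3))*b = 6 + (-3*b)*b = 6 - 3*b**2)
(N(B) + h)*152 = ((6 - 3*2**2) + 44/17)*152 = ((6 - 3*4) + 44/17)*152 = ((6 - 12) + 44/17)*152 = (-6 + 44/17)*152 = -58/17*152 = -8816/17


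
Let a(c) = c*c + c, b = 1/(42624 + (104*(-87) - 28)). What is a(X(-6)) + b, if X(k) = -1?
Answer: 1/33548 ≈ 2.9808e-5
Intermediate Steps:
b = 1/33548 (b = 1/(42624 + (-9048 - 28)) = 1/(42624 - 9076) = 1/33548 ≈ 2.9808e-5)
a(c) = c + c**2 (a(c) = c**2 + c = c + c**2)
a(X(-6)) + b = -(1 - 1) + 1/33548 = -1*0 + 1/33548 = 0 + 1/33548 = 1/33548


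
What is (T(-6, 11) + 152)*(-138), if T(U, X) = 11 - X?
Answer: -20976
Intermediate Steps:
(T(-6, 11) + 152)*(-138) = ((11 - 1*11) + 152)*(-138) = ((11 - 11) + 152)*(-138) = (0 + 152)*(-138) = 152*(-138) = -20976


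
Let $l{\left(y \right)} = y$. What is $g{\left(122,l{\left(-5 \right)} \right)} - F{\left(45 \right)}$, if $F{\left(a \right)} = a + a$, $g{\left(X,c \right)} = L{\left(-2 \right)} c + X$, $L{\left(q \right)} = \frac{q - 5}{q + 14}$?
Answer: $\frac{419}{12} \approx 34.917$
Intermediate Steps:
$L{\left(q \right)} = \frac{-5 + q}{14 + q}$
$g{\left(X,c \right)} = X - \frac{7 c}{12}$ ($g{\left(X,c \right)} = \frac{-5 - 2}{14 - 2} c + X = \frac{1}{12} \left(-7\right) c + X = - \frac{7 c}{12} + X = X - \frac{7 c}{12}$)
$F{\left(a \right)} = 2 a$
$g{\left(122,l{\left(-5 \right)} \right)} - F{\left(45 \right)} = \left(122 - - \frac{35}{12}\right) - 2 \cdot 45 = \left(122 + \frac{35}{12}\right) - 90 = \frac{1499}{12} - 90 = \frac{419}{12}$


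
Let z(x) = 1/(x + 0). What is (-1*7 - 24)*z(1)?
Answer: -31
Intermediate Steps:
z(x) = 1/x
(-1*7 - 24)*z(1) = (-1*7 - 24)/1 = (-7 - 24)*1 = -31*1 = -31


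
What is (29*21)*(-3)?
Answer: -1827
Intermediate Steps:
(29*21)*(-3) = 609*(-3) = -1827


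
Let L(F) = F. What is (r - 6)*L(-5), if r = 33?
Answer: -135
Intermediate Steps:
(r - 6)*L(-5) = (33 - 6)*(-5) = 27*(-5) = -135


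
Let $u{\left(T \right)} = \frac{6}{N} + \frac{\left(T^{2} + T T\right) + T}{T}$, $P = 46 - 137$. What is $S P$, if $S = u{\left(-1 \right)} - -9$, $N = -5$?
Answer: $- \frac{3094}{5} \approx -618.8$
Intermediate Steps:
$P = -91$
$u{\left(T \right)} = - \frac{6}{5} + \frac{T + 2 T^{2}}{T}$ ($u{\left(T \right)} = \frac{6}{-5} + \frac{\left(T^{2} + T T\right) + T}{T} = 6 \left(- \frac{1}{5}\right) + \frac{\left(T^{2} + T^{2}\right) + T}{T} = - \frac{6}{5} + \frac{2 T^{2} + T}{T} = - \frac{6}{5} + \frac{T + 2 T^{2}}{T}$)
$S = \frac{34}{5}$ ($S = \left(- \frac{1}{5} + 2 \left(-1\right)\right) - -9 = \left(- \frac{1}{5} - 2\right) + 9 = - \frac{11}{5} + 9 = \frac{34}{5} \approx 6.8$)
$S P = \frac{34}{5} \left(-91\right) = - \frac{3094}{5}$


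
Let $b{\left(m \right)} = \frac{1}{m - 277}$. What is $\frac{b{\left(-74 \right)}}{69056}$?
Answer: $- \frac{1}{24238656} \approx -4.1256 \cdot 10^{-8}$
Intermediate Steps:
$b{\left(m \right)} = \frac{1}{-277 + m}$
$\frac{b{\left(-74 \right)}}{69056} = \frac{1}{\left(-277 - 74\right) 69056} = \frac{1}{-351} \cdot \frac{1}{69056} = \left(- \frac{1}{351}\right) \frac{1}{69056} = - \frac{1}{24238656}$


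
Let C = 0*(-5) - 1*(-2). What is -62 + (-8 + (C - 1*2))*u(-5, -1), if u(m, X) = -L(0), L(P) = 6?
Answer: -14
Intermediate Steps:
C = 2 (C = 0 + 2 = 2)
u(m, X) = -6 (u(m, X) = -1*6 = -6)
-62 + (-8 + (C - 1*2))*u(-5, -1) = -62 + (-8 + (2 - 1*2))*(-6) = -62 + (-8 + (2 - 2))*(-6) = -62 + (-8 + 0)*(-6) = -62 - 8*(-6) = -62 + 48 = -14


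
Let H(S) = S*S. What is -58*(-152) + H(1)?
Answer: 8817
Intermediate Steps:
H(S) = S²
-58*(-152) + H(1) = -58*(-152) + 1² = 8816 + 1 = 8817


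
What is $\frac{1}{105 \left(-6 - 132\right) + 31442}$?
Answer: $\frac{1}{16952} \approx 5.899 \cdot 10^{-5}$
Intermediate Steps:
$\frac{1}{105 \left(-6 - 132\right) + 31442} = \frac{1}{105 \left(-138\right) + 31442} = \frac{1}{-14490 + 31442} = \frac{1}{16952}$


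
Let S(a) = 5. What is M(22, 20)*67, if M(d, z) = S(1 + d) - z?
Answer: -1005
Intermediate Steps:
M(d, z) = 5 - z
M(22, 20)*67 = (5 - 1*20)*67 = (5 - 20)*67 = -15*67 = -1005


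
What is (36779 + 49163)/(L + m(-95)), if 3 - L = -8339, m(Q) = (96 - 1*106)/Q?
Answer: 816449/79250 ≈ 10.302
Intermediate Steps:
m(Q) = -10/Q (m(Q) = (96 - 106)/Q = -10/Q)
L = 8342 (L = 3 - 1*(-8339) = 3 + 8339 = 8342)
(36779 + 49163)/(L + m(-95)) = (36779 + 49163)/(8342 - 10/(-95)) = 85942/(8342 - 10*(-1/95)) = 85942/(8342 + 2/19) = 85942/(158500/19) = 85942*(19/158500) = 816449/79250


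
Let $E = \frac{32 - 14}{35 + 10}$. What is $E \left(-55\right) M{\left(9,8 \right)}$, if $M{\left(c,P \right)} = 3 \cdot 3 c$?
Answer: $-1782$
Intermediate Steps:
$M{\left(c,P \right)} = 9 c$
$E = \frac{2}{5}$ ($E = \frac{18}{45} = 18 \cdot \frac{1}{45} = \frac{2}{5} \approx 0.4$)
$E \left(-55\right) M{\left(9,8 \right)} = \frac{2}{5} \left(-55\right) 9 \cdot 9 = \left(-22\right) 81 = -1782$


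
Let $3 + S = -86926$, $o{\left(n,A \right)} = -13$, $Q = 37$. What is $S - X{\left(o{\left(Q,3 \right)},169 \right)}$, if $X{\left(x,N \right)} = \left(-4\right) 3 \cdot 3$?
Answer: $-86893$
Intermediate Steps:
$S = -86929$ ($S = -3 - 86926 = -86929$)
$X{\left(x,N \right)} = -36$ ($X{\left(x,N \right)} = \left(-12\right) 3 = -36$)
$S - X{\left(o{\left(Q,3 \right)},169 \right)} = -86929 - -36 = -86929 + 36 = -86893$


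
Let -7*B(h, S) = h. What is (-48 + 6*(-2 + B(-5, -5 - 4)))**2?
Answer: 152100/49 ≈ 3104.1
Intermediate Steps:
B(h, S) = -h/7
(-48 + 6*(-2 + B(-5, -5 - 4)))**2 = (-48 + 6*(-2 - 1/7*(-5)))**2 = (-48 + 6*(-2 + 5/7))**2 = (-48 + 6*(-9/7))**2 = (-48 - 54/7)**2 = (-390/7)**2 = 152100/49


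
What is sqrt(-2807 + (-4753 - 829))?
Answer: I*sqrt(8389) ≈ 91.591*I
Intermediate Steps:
sqrt(-2807 + (-4753 - 829)) = sqrt(-2807 - 5582) = sqrt(-8389) = I*sqrt(8389)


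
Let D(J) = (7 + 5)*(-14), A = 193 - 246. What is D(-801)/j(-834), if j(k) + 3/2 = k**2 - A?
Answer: -48/198745 ≈ -0.00024152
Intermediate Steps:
A = -53
D(J) = -168 (D(J) = 12*(-14) = -168)
j(k) = 103/2 + k**2 (j(k) = -3/2 + (k**2 - 1*(-53)) = -3/2 + (k**2 + 53) = -3/2 + (53 + k**2) = 103/2 + k**2)
D(-801)/j(-834) = -168/(103/2 + (-834)**2) = -168/(103/2 + 695556) = -168/1391215/2 = -168*2/1391215 = -48/198745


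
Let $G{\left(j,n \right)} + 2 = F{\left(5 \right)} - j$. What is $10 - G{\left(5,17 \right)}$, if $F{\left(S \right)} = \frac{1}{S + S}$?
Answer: $\frac{169}{10} \approx 16.9$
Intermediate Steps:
$F{\left(S \right)} = \frac{1}{2 S}$
$G{\left(j,n \right)} = - \frac{19}{10} - j$ ($G{\left(j,n \right)} = -2 - \left(- \frac{1}{10} + j\right) = - \frac{19}{10} - j$)
$10 - G{\left(5,17 \right)} = 10 - \left(- \frac{19}{10} - 5\right) = 10 - - \frac{69}{10} = 10 + \frac{69}{10} = \frac{169}{10}$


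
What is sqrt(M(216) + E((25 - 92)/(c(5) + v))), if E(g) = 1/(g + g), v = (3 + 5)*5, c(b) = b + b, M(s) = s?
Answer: sqrt(967949)/67 ≈ 14.684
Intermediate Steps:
c(b) = 2*b
v = 40 (v = 8*5 = 40)
E(g) = 1/(2*g)
sqrt(M(216) + E((25 - 92)/(c(5) + v))) = sqrt(216 + 1/(2*(((25 - 92)/(2*5 + 40))))) = sqrt(216 + 1/(2*((-67/(10 + 40))))) = sqrt(216 + 1/(2*((-67/50)))) = sqrt(216 + 1/(2*((-67*1/50)))) = sqrt(216 + 1/(2*(-67/50))) = sqrt(216 + (1/2)*(-50/67)) = sqrt(216 - 25/67) = sqrt(14447/67) = sqrt(967949)/67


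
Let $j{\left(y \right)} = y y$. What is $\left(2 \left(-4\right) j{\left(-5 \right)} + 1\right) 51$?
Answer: $-10149$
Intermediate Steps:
$j{\left(y \right)} = y^{2}$
$\left(2 \left(-4\right) j{\left(-5 \right)} + 1\right) 51 = \left(2 \left(-4\right) \left(-5\right)^{2} + 1\right) 51 = \left(\left(-8\right) 25 + 1\right) 51 = \left(-200 + 1\right) 51 = \left(-199\right) 51 = -10149$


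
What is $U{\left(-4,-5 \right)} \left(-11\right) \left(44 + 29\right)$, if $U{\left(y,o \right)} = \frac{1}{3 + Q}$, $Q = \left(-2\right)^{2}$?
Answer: $- \frac{803}{7} \approx -114.71$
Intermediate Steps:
$Q = 4$
$U{\left(y,o \right)} = \frac{1}{7}$ ($U{\left(y,o \right)} = \frac{1}{3 + 4} = \frac{1}{7}$)
$U{\left(-4,-5 \right)} \left(-11\right) \left(44 + 29\right) = \frac{1}{7} \left(-11\right) \left(44 + 29\right) = \left(- \frac{11}{7}\right) 73 = - \frac{803}{7}$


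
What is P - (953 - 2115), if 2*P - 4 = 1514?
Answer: 1921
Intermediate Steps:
P = 759 (P = 2 + (½)*1514 = 2 + 757 = 759)
P - (953 - 2115) = 759 - (953 - 2115) = 759 - 1*(-1162) = 759 + 1162 = 1921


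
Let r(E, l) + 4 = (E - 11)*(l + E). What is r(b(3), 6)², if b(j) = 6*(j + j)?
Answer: 1094116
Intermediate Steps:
b(j) = 12*j (b(j) = 6*(2*j) = 12*j)
r(E, l) = -4 + (-11 + E)*(E + l) (r(E, l) = -4 + (E - 11)*(l + E) = -4 + (-11 + E)*(E + l))
r(b(3), 6)² = (-4 + (12*3)² - 132*3 - 11*6 + (12*3)*6)² = (-4 + 36² - 11*36 - 66 + 36*6)² = (-4 + 1296 - 396 - 66 + 216)² = 1046² = 1094116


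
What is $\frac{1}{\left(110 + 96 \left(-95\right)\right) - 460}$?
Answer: $- \frac{1}{9470} \approx -0.0001056$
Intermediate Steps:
$\frac{1}{\left(110 + 96 \left(-95\right)\right) - 460} = \frac{1}{\left(110 - 9120\right) - 460} = \frac{1}{-9010 - 460} = \frac{1}{-9470} = - \frac{1}{9470}$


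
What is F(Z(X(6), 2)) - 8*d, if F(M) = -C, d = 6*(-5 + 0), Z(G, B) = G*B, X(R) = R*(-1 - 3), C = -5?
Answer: 245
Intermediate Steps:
X(R) = -4*R (X(R) = R*(-4) = -4*R)
Z(G, B) = B*G
d = -30 (d = 6*(-5) = -30)
F(M) = 5 (F(M) = -1*(-5) = 5)
F(Z(X(6), 2)) - 8*d = 5 - 8*(-30) = 5 + 240 = 245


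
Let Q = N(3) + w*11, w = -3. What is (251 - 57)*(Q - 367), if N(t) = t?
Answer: -77018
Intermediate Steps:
Q = -30 (Q = 3 - 3*11 = 3 - 33 = -30)
(251 - 57)*(Q - 367) = (251 - 57)*(-30 - 367) = 194*(-397) = -77018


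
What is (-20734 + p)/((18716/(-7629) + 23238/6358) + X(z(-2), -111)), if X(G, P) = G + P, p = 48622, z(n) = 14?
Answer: -169089064452/580839535 ≈ -291.11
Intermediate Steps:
(-20734 + p)/((18716/(-7629) + 23238/6358) + X(z(-2), -111)) = (-20734 + 48622)/((18716/(-7629) + 23238/6358) + (14 - 111)) = 27888/((18716*(-1/7629) + 23238*(1/6358)) - 97) = 27888/((-18716/7629 + 11619/3179) - 97) = 27888/(29143187/24252591 - 97) = 27888/(-2323358140/24252591) = 27888*(-24252591/2323358140) = -169089064452/580839535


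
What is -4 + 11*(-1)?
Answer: -15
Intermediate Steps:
-4 + 11*(-1) = -4 - 11 = -15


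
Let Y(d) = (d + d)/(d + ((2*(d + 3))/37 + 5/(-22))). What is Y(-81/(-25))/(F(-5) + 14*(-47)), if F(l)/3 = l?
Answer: -131868/45880429 ≈ -0.0028742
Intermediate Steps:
F(l) = 3*l
Y(d) = 2*d/(-53/814 + 39*d/37) (Y(d) = (2*d)/(d + ((2*(3 + d))*(1/37) + 5*(-1/22))) = (2*d)/(d + ((6 + 2*d)*(1/37) - 5/22)) = (2*d)/(d + ((6/37 + 2*d/37) - 5/22)) = (2*d)/(d + (-53/814 + 2*d/37)) = (2*d)/(-53/814 + 39*d/37) = 2*d/(-53/814 + 39*d/37))
Y(-81/(-25))/(F(-5) + 14*(-47)) = (1628*(-81/(-25))/(-53 + 858*(-81/(-25))))/(3*(-5) + 14*(-47)) = (1628*(-81*(-1/25))/(-53 + 858*(-81*(-1/25))))/(-15 - 658) = (1628*(81/25)/(-53 + 858*(81/25)))/(-673) = (1628*(81/25)/(-53 + 69498/25))*(-1/673) = (1628*(81/25)/(68173/25))*(-1/673) = (1628*(81/25)*(25/68173))*(-1/673) = (131868/68173)*(-1/673) = -131868/45880429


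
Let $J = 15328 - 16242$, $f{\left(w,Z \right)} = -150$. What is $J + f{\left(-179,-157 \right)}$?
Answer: $-1064$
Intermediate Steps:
$J = -914$ ($J = 15328 - 16242 = -914$)
$J + f{\left(-179,-157 \right)} = -914 - 150 = -1064$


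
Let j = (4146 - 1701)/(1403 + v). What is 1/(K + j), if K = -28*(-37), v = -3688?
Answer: 457/472963 ≈ 0.00096625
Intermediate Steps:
j = -489/457 (j = (4146 - 1701)/(1403 - 3688) = 2445/(-2285) = 2445*(-1/2285) = -489/457 ≈ -1.0700)
K = 1036
1/(K + j) = 1/(1036 - 489/457) = 1/(472963/457) = 457/472963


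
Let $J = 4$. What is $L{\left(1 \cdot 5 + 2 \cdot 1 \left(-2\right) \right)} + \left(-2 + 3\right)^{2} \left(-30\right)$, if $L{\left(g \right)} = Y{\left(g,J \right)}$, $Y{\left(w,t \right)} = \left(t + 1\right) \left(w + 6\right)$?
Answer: $5$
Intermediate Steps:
$Y{\left(w,t \right)} = \left(1 + t\right) \left(6 + w\right)$
$L{\left(g \right)} = 30 + 5 g$ ($L{\left(g \right)} = 6 + g + 6 \cdot 4 + 4 g = 6 + g + 24 + 4 g = 30 + 5 g$)
$L{\left(1 \cdot 5 + 2 \cdot 1 \left(-2\right) \right)} + \left(-2 + 3\right)^{2} \left(-30\right) = \left(30 + 5 \left(1 \cdot 5 + 2 \cdot 1 \left(-2\right)\right)\right) + \left(-2 + 3\right)^{2} \left(-30\right) = \left(30 + 5 \left(5 + 2 \left(-2\right)\right)\right) + 1^{2} \left(-30\right) = \left(30 + 5 \left(5 - 4\right)\right) + 1 \left(-30\right) = \left(30 + 5 \cdot 1\right) - 30 = \left(30 + 5\right) - 30 = 35 - 30 = 5$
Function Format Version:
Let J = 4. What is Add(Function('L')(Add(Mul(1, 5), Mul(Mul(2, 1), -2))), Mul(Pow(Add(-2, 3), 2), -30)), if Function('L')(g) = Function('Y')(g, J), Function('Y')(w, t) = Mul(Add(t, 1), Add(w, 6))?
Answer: 5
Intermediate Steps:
Function('Y')(w, t) = Mul(Add(1, t), Add(6, w))
Function('L')(g) = Add(30, Mul(5, g)) (Function('L')(g) = Add(6, g, Mul(6, 4), Mul(4, g)) = Add(6, g, 24, Mul(4, g)) = Add(30, Mul(5, g)))
Add(Function('L')(Add(Mul(1, 5), Mul(Mul(2, 1), -2))), Mul(Pow(Add(-2, 3), 2), -30)) = Add(Add(30, Mul(5, Add(Mul(1, 5), Mul(Mul(2, 1), -2)))), Mul(Pow(Add(-2, 3), 2), -30)) = Add(Add(30, Mul(5, Add(5, Mul(2, -2)))), Mul(Pow(1, 2), -30)) = Add(Add(30, Mul(5, Add(5, -4))), Mul(1, -30)) = Add(Add(30, Mul(5, 1)), -30) = Add(Add(30, 5), -30) = Add(35, -30) = 5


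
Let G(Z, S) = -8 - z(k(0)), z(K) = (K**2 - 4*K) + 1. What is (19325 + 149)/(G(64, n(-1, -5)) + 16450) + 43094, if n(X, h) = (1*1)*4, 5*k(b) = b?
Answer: 708527928/16441 ≈ 43095.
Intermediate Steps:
k(b) = b/5
n(X, h) = 4 (n(X, h) = 1*4 = 4)
z(K) = 1 + K**2 - 4*K
G(Z, S) = -9 (G(Z, S) = -8 - (1 + ((1/5)*0)**2 - 4*0/5) = -8 - (1 + 0**2 - 4*0) = -8 - (1 + 0 + 0) = -8 - 1*1 = -8 - 1 = -9)
(19325 + 149)/(G(64, n(-1, -5)) + 16450) + 43094 = (19325 + 149)/(-9 + 16450) + 43094 = 19474/16441 + 43094 = 708527928/16441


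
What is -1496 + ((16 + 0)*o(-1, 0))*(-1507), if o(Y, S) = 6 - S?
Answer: -146168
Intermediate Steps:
-1496 + ((16 + 0)*o(-1, 0))*(-1507) = -1496 + ((16 + 0)*(6 - 1*0))*(-1507) = -1496 + (16*(6 + 0))*(-1507) = -1496 + (16*6)*(-1507) = -1496 + 96*(-1507) = -1496 - 144672 = -146168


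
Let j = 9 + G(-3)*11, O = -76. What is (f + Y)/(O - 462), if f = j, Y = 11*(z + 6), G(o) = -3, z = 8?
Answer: -65/269 ≈ -0.24164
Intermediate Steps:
Y = 154 (Y = 11*(8 + 6) = 11*14 = 154)
j = -24 (j = 9 - 3*11 = 9 - 33 = -24)
f = -24
(f + Y)/(O - 462) = (-24 + 154)/(-76 - 462) = 130/(-538) = 130*(-1/538) = -65/269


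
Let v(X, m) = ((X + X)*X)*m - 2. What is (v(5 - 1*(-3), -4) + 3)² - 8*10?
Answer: 261041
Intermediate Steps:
v(X, m) = -2 + 2*m*X² (v(X, m) = ((2*X)*X)*m - 2 = (2*X²)*m - 2 = 2*m*X² - 2 = -2 + 2*m*X²)
(v(5 - 1*(-3), -4) + 3)² - 8*10 = ((-2 + 2*(-4)*(5 - 1*(-3))²) + 3)² - 8*10 = ((-2 + 2*(-4)*(5 + 3)²) + 3)² - 80 = ((-2 + 2*(-4)*8²) + 3)² - 80 = ((-2 + 2*(-4)*64) + 3)² - 80 = ((-2 - 512) + 3)² - 80 = (-514 + 3)² - 80 = (-511)² - 80 = 261121 - 80 = 261041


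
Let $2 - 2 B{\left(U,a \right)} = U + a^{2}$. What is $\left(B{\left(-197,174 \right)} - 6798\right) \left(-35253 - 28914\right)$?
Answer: $\frac{2802365391}{2} \approx 1.4012 \cdot 10^{9}$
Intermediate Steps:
$B{\left(U,a \right)} = 1 - \frac{U}{2} - \frac{a^{2}}{2}$ ($B{\left(U,a \right)} = 1 - \frac{U + a^{2}}{2} = 1 - \left(\frac{U}{2} + \frac{a^{2}}{2}\right) = 1 - \frac{U}{2} - \frac{a^{2}}{2}$)
$\left(B{\left(-197,174 \right)} - 6798\right) \left(-35253 - 28914\right) = \left(\left(1 - - \frac{197}{2} - \frac{174^{2}}{2}\right) - 6798\right) \left(-35253 - 28914\right) = \left(\left(1 + \frac{197}{2} - 15138\right) - 6798\right) \left(-64167\right) = \left(- \frac{30077}{2} - 6798\right) \left(-64167\right) = \left(- \frac{43673}{2}\right) \left(-64167\right) = \frac{2802365391}{2}$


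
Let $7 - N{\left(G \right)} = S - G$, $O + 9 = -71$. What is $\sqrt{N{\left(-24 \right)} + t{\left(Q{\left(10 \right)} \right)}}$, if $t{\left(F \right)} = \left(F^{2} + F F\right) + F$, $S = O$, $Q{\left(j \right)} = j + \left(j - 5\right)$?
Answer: $4 \sqrt{33} \approx 22.978$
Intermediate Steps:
$Q{\left(j \right)} = -5 + 2 j$ ($Q{\left(j \right)} = j + \left(-5 + j\right) = -5 + 2 j$)
$O = -80$ ($O = -9 - 71 = -80$)
$S = -80$
$N{\left(G \right)} = 87 + G$ ($N{\left(G \right)} = 7 - \left(-80 - G\right) = 7 + \left(80 + G\right) = 87 + G$)
$t{\left(F \right)} = F + 2 F^{2}$ ($t{\left(F \right)} = \left(F^{2} + F^{2}\right) + F = 2 F^{2} + F = F + 2 F^{2}$)
$\sqrt{N{\left(-24 \right)} + t{\left(Q{\left(10 \right)} \right)}} = \sqrt{\left(87 - 24\right) + \left(-5 + 2 \cdot 10\right) \left(1 + 2 \left(-5 + 2 \cdot 10\right)\right)} = \sqrt{63 + \left(-5 + 20\right) \left(1 + 2 \left(-5 + 20\right)\right)} = \sqrt{63 + 15 \left(1 + 2 \cdot 15\right)} = \sqrt{63 + 15 \left(1 + 30\right)} = \sqrt{63 + 15 \cdot 31} = \sqrt{63 + 465} = \sqrt{528} = 4 \sqrt{33}$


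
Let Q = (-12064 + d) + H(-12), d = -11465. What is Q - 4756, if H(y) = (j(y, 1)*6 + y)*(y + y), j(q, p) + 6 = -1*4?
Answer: -26557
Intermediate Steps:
j(q, p) = -10 (j(q, p) = -6 - 1*4 = -6 - 4 = -10)
H(y) = 2*y*(-60 + y) (H(y) = (-10*6 + y)*(y + y) = (-60 + y)*(2*y) = 2*y*(-60 + y))
Q = -21801 (Q = (-12064 - 11465) + 2*(-12)*(-60 - 12) = -23529 + 2*(-12)*(-72) = -23529 + 1728 = -21801)
Q - 4756 = -21801 - 4756 = -26557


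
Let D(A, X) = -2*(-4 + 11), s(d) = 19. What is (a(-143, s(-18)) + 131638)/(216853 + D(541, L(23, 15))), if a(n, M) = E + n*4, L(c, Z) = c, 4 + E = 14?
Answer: 131076/216839 ≈ 0.60449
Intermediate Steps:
E = 10 (E = -4 + 14 = 10)
a(n, M) = 10 + 4*n (a(n, M) = 10 + n*4 = 10 + 4*n)
D(A, X) = -14 (D(A, X) = -2*7 = -14)
(a(-143, s(-18)) + 131638)/(216853 + D(541, L(23, 15))) = ((10 + 4*(-143)) + 131638)/(216853 - 14) = ((10 - 572) + 131638)/216839 = (-562 + 131638)*(1/216839) = 131076*(1/216839) = 131076/216839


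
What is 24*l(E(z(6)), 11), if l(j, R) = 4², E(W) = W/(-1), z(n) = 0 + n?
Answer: 384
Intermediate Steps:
z(n) = n
E(W) = -W (E(W) = W*(-1) = -W)
l(j, R) = 16
24*l(E(z(6)), 11) = 24*16 = 384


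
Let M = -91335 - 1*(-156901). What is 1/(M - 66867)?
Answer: -1/1301 ≈ -0.00076864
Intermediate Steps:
M = 65566 (M = -91335 + 156901 = 65566)
1/(M - 66867) = 1/(65566 - 66867) = 1/(-1301) = -1/1301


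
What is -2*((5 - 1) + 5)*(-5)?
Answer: 90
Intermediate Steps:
-2*((5 - 1) + 5)*(-5) = -2*(4 + 5)*(-5) = -2*9*(-5) = -18*(-5) = 90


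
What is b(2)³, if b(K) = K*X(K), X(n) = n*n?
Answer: 512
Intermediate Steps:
X(n) = n²
b(K) = K³ (b(K) = K*K² = K³)
b(2)³ = (2³)³ = 8³ = 512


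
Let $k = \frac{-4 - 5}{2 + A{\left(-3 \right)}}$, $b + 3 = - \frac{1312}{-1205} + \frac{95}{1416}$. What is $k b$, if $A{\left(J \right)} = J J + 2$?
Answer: $\frac{9439719}{7393880} \approx 1.2767$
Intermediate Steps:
$b = - \frac{3146573}{1706280}$ ($b = -3 + \left(- \frac{1312}{-1205} + \frac{95}{1416}\right) = -3 + \left(\left(-1312\right) \left(- \frac{1}{1205}\right) + 95 \cdot \frac{1}{1416}\right) = -3 + \left(\frac{1312}{1205} + \frac{95}{1416}\right) = -3 + \frac{1972267}{1706280} = - \frac{3146573}{1706280} \approx -1.8441$)
$A{\left(J \right)} = 2 + J^{2}$ ($A{\left(J \right)} = J^{2} + 2 = 2 + J^{2}$)
$k = - \frac{9}{13}$ ($k = \frac{-4 - 5}{2 + \left(2 + \left(-3\right)^{2}\right)} = - \frac{9}{2 + \left(2 + 9\right)} = - \frac{9}{2 + 11} = - \frac{9}{13} \approx -0.69231$)
$k b = \left(- \frac{9}{13}\right) \left(- \frac{3146573}{1706280}\right) = \frac{9439719}{7393880}$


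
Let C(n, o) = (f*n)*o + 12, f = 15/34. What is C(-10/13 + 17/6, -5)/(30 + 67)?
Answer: 6583/85748 ≈ 0.076771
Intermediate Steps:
f = 15/34 (f = 15*(1/34) = 15/34 ≈ 0.44118)
C(n, o) = 12 + 15*n*o/34 (C(n, o) = (15*n/34)*o + 12 = 15*n*o/34 + 12 = 12 + 15*n*o/34)
C(-10/13 + 17/6, -5)/(30 + 67) = (12 + (15/34)*(-10/13 + 17/6)*(-5))/(30 + 67) = (12 + (15/34)*(-10*1/13 + 17*(⅙))*(-5))/97 = (12 + (15/34)*(-10/13 + 17/6)*(-5))/97 = (12 + (15/34)*(161/78)*(-5))/97 = (12 - 4025/884)/97 = (1/97)*(6583/884) = 6583/85748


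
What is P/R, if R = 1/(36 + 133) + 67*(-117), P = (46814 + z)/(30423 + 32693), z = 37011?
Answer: -2833285/16723089128 ≈ -0.00016942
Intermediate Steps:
P = 83825/63116 (P = (46814 + 37011)/(30423 + 32693) = 83825/63116 ≈ 1.3281)
R = -1324790/169 (R = 1/169 - 7839 = -1324790/169 ≈ -7839.0)
P/R = 83825/(63116*(-1324790/169)) = (83825/63116)*(-169/1324790) = -2833285/16723089128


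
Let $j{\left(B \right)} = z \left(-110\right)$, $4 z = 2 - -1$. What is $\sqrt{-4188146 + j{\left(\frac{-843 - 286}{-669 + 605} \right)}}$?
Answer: $\frac{i \sqrt{16752914}}{2} \approx 2046.5 i$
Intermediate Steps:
$z = \frac{3}{4}$ ($z = \frac{2 - -1}{4} = \frac{2 + 1}{4} = \frac{1}{4} \cdot 3 = \frac{3}{4} \approx 0.75$)
$j{\left(B \right)} = - \frac{165}{2}$ ($j{\left(B \right)} = \frac{3}{4} \left(-110\right) = - \frac{165}{2}$)
$\sqrt{-4188146 + j{\left(\frac{-843 - 286}{-669 + 605} \right)}} = \sqrt{-4188146 - \frac{165}{2}} = \sqrt{- \frac{8376457}{2}} = \frac{i \sqrt{16752914}}{2}$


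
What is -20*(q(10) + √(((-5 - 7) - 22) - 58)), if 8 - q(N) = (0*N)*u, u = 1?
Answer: -160 - 40*I*√23 ≈ -160.0 - 191.83*I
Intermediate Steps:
q(N) = 8 (q(N) = 8 - 0*N = 8 - 0 = 8 - 1*0 = 8 + 0 = 8)
-20*(q(10) + √(((-5 - 7) - 22) - 58)) = -20*(8 + √(((-5 - 7) - 22) - 58)) = -20*(8 + √((-12 - 22) - 58)) = -20*(8 + √(-34 - 58)) = -20*(8 + √(-92)) = -20*(8 + 2*I*√23) = -160 - 40*I*√23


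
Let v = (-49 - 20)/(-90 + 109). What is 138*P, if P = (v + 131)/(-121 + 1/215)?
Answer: -35900700/247133 ≈ -145.27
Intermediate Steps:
v = -69/19 ≈ -3.6316
P = -260150/247133 (P = (-69/19 + 131)/(-121 + 1/215) = 2420/(19*(-121 + 1/215)) = 2420/(19*(-26014/215)) = (2420/19)*(-215/26014) = -260150/247133 ≈ -1.0527)
138*P = 138*(-260150/247133) = -35900700/247133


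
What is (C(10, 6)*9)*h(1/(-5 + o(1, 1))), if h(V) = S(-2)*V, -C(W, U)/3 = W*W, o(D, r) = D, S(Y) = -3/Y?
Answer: 2025/2 ≈ 1012.5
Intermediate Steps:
C(W, U) = -3*W**2 (C(W, U) = -3*W*W = -3*W**2)
h(V) = 3*V/2 (h(V) = (-3/(-2))*V = (-3*(-1/2))*V = 3*V/2)
(C(10, 6)*9)*h(1/(-5 + o(1, 1))) = (-3*10**2*9)*(3/(2*(-5 + 1))) = (-3*100*9)*((3/2)/(-4)) = (-300*9)*((3/2)*(-1/4)) = -2700*(-3/8) = 2025/2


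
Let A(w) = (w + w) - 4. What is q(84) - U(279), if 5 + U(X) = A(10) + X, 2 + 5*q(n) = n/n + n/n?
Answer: -290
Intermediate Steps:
A(w) = -4 + 2*w (A(w) = 2*w - 4 = -4 + 2*w)
q(n) = 0 (q(n) = -2/5 + (n/n + n/n)/5 = -2/5 + (1 + 1)/5 = -2/5 + (1/5)*2 = -2/5 + 2/5 = 0)
U(X) = 11 + X (U(X) = -5 + ((-4 + 2*10) + X) = -5 + ((-4 + 20) + X) = -5 + (16 + X) = 11 + X)
q(84) - U(279) = 0 - (11 + 279) = 0 - 1*290 = 0 - 290 = -290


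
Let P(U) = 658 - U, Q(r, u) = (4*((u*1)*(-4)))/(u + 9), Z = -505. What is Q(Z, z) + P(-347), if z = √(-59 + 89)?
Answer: 17245/17 - 48*√30/17 ≈ 998.95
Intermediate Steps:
z = √30 ≈ 5.4772
Q(r, u) = -16*u/(9 + u) (Q(r, u) = (4*(u*(-4)))/(9 + u) = (4*(-4*u))/(9 + u) = (-16*u)/(9 + u) = -16*u/(9 + u))
Q(Z, z) + P(-347) = -16*√30/(9 + √30) + (658 - 1*(-347)) = -16*√30/(9 + √30) + (658 + 347) = -16*√30/(9 + √30) + 1005 = 1005 - 16*√30/(9 + √30)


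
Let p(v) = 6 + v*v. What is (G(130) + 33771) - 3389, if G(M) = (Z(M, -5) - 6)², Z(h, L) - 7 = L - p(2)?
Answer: 30578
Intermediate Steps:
p(v) = 6 + v²
Z(h, L) = -3 + L (Z(h, L) = 7 + (L - (6 + 2²)) = 7 + (L - (6 + 4)) = 7 + (L - 1*10) = 7 + (L - 10) = 7 + (-10 + L) = -3 + L)
G(M) = 196 (G(M) = ((-3 - 5) - 6)² = (-8 - 6)² = (-14)² = 196)
(G(130) + 33771) - 3389 = (196 + 33771) - 3389 = 33967 - 3389 = 30578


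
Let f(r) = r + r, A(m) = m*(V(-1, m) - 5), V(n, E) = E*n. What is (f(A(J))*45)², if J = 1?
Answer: 291600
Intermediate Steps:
A(m) = m*(-5 - m) (A(m) = m*(m*(-1) - 5) = m*(-m - 5) = m*(-5 - m))
f(r) = 2*r
(f(A(J))*45)² = ((2*(1*(-5 - 1*1)))*45)² = ((2*(1*(-5 - 1)))*45)² = ((2*(1*(-6)))*45)² = ((2*(-6))*45)² = (-12*45)² = (-540)² = 291600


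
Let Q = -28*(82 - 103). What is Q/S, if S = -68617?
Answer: -588/68617 ≈ -0.0085693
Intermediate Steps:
Q = 588 (Q = -28*(-21) = 588)
Q/S = 588/(-68617) = 588*(-1/68617) = -588/68617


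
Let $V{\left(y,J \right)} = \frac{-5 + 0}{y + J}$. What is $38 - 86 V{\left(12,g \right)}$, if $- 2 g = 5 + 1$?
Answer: $\frac{772}{9} \approx 85.778$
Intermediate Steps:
$g = -3$ ($g = - \frac{5 + 1}{2} = \left(- \frac{1}{2}\right) 6 = -3$)
$V{\left(y,J \right)} = - \frac{5}{J + y}$
$38 - 86 V{\left(12,g \right)} = 38 - 86 \left(- \frac{5}{-3 + 12}\right) = 38 - 86 \left(- \frac{5}{9}\right) = 38 - 86 \left(\left(-5\right) \frac{1}{9}\right) = 38 - - \frac{430}{9} = 38 + \frac{430}{9} = \frac{772}{9}$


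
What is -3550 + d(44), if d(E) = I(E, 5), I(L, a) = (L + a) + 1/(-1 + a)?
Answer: -14003/4 ≈ -3500.8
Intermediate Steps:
I(L, a) = L + a + 1/(-1 + a)
d(E) = 21/4 + E (d(E) = (1 + 5² - E - 1*5 + E*5)/(-1 + 5) = (1 + 25 - E - 5 + 5*E)/4 = (21 + 4*E)/4 = 21/4 + E)
-3550 + d(44) = -3550 + (21/4 + 44) = -3550 + 197/4 = -14003/4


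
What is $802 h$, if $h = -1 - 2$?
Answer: $-2406$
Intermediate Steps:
$h = -3$ ($h = -1 - 2 = -3$)
$802 h = 802 \left(-3\right) = -2406$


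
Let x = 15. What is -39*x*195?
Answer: -114075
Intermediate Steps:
-39*x*195 = -39*15*195 = -585*195 = -114075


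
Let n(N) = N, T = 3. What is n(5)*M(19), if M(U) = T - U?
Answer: -80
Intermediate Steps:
M(U) = 3 - U
n(5)*M(19) = 5*(3 - 1*19) = 5*(3 - 19) = 5*(-16) = -80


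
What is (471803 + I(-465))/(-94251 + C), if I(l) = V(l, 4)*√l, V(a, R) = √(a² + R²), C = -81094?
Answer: -471803/175345 - I*√100552065/175345 ≈ -2.6907 - 0.057188*I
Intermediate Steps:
V(a, R) = √(R² + a²)
I(l) = √l*√(16 + l²) (I(l) = √(4² + l²)*√l = √(16 + l²)*√l = √l*√(16 + l²))
(471803 + I(-465))/(-94251 + C) = (471803 + √(-465)*√(16 + (-465)²))/(-94251 - 81094) = (471803 + (I*√465)*√(16 + 216225))/(-175345) = (471803 + (I*√465)*√216241)*(-1/175345) = (471803 + I*√100552065)*(-1/175345) = -471803/175345 - I*√100552065/175345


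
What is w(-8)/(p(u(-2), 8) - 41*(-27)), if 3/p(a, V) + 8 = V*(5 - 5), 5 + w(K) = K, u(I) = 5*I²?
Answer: -8/681 ≈ -0.011747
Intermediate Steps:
w(K) = -5 + K
p(a, V) = -3/8 (p(a, V) = 3/(-8 + V*(5 - 5)) = 3/(-8 + V*0) = 3/(-8 + 0) = 3/(-8) = 3*(-⅛) = -3/8)
w(-8)/(p(u(-2), 8) - 41*(-27)) = (-5 - 8)/(-3/8 - 41*(-27)) = -13/(-3/8 + 1107) = -13/8853/8 = -13*8/8853 = -8/681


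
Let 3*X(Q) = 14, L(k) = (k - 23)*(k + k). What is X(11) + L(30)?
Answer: 1274/3 ≈ 424.67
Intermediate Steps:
L(k) = 2*k*(-23 + k) (L(k) = (-23 + k)*(2*k) = 2*k*(-23 + k))
X(Q) = 14/3 (X(Q) = (⅓)*14 = 14/3)
X(11) + L(30) = 14/3 + 2*30*(-23 + 30) = 14/3 + 2*30*7 = 14/3 + 420 = 1274/3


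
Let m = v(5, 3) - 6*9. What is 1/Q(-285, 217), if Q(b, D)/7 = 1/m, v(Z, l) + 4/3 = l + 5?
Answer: -142/21 ≈ -6.7619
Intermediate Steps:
v(Z, l) = 11/3 + l (v(Z, l) = -4/3 + (l + 5) = -4/3 + (5 + l) = 11/3 + l)
m = -142/3 (m = (11/3 + 3) - 6*9 = 20/3 - 54 = -142/3 ≈ -47.333)
Q(b, D) = -21/142 (Q(b, D) = 7/(-142/3) = 7*(-3/142) = -21/142)
1/Q(-285, 217) = 1/(-21/142) = -142/21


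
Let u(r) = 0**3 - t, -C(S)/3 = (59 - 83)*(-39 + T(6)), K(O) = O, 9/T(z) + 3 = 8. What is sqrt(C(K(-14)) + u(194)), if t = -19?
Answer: I*sqrt(66485)/5 ≈ 51.569*I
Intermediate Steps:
T(z) = 9/5 (T(z) = 9/(-3 + 8) = 9/5)
C(S) = -13392/5 (C(S) = -3*(59 - 83)*(-39 + 9/5) = -(-72)*(-186)/5 = -3*4464/5 = -13392/5)
u(r) = 19 (u(r) = 0**3 - 1*(-19) = 0 + 19 = 19)
sqrt(C(K(-14)) + u(194)) = sqrt(-13392/5 + 19) = sqrt(-13297/5) = I*sqrt(66485)/5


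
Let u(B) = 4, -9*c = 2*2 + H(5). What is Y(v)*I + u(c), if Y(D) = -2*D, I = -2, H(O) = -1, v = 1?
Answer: 8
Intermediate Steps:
c = -1/3 (c = -(2*2 - 1)/9 = -(4 - 1)/9 = -1/9*3 = -1/3 ≈ -0.33333)
Y(v)*I + u(c) = -2*1*(-2) + 4 = -2*(-2) + 4 = 4 + 4 = 8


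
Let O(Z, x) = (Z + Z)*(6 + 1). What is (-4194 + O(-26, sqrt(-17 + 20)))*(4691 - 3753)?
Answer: -4275404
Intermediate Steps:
O(Z, x) = 14*Z (O(Z, x) = (2*Z)*7 = 14*Z)
(-4194 + O(-26, sqrt(-17 + 20)))*(4691 - 3753) = (-4194 + 14*(-26))*(4691 - 3753) = (-4194 - 364)*938 = -4558*938 = -4275404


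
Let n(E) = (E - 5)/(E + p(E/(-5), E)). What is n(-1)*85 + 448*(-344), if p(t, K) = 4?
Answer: -154282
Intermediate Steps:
n(E) = (-5 + E)/(4 + E) (n(E) = (E - 5)/(E + 4) = (-5 + E)/(4 + E))
n(-1)*85 + 448*(-344) = ((-5 - 1)/(4 - 1))*85 + 448*(-344) = (-6/3)*85 - 154112 = ((⅓)*(-6))*85 - 154112 = -2*85 - 154112 = -170 - 154112 = -154282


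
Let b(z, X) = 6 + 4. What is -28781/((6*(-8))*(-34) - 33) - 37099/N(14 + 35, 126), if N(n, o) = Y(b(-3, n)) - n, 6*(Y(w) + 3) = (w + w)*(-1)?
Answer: 173186257/265434 ≈ 652.46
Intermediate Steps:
b(z, X) = 10
Y(w) = -3 - w/3 (Y(w) = -3 + ((w + w)*(-1))/6 = -3 + ((2*w)*(-1))/6 = -3 + (-2*w)/6 = -3 - w/3)
N(n, o) = -19/3 - n (N(n, o) = (-3 - ⅓*10) - n = (-3 - 10/3) - n = -19/3 - n)
-28781/((6*(-8))*(-34) - 33) - 37099/N(14 + 35, 126) = -28781/((6*(-8))*(-34) - 33) - 37099/(-19/3 - (14 + 35)) = -28781/(-48*(-34) - 33) - 37099/(-19/3 - 1*49) = -28781/(1632 - 33) - 37099/(-19/3 - 49) = -28781/1599 - 37099/(-166/3) = -28781*1/1599 - 37099*(-3/166) = -28781/1599 + 111297/166 = 173186257/265434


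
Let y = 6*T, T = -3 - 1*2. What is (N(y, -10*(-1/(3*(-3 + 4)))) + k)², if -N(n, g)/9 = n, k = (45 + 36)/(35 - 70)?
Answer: 87778161/1225 ≈ 71656.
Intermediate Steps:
T = -5 (T = -3 - 2 = -5)
k = -81/35 (k = 81/(-35) = 81*(-1/35) = -81/35 ≈ -2.3143)
y = -30 (y = 6*(-5) = -30)
N(n, g) = -9*n
(N(y, -10*(-1/(3*(-3 + 4)))) + k)² = (-9*(-30) - 81/35)² = (270 - 81/35)² = (9369/35)² = 87778161/1225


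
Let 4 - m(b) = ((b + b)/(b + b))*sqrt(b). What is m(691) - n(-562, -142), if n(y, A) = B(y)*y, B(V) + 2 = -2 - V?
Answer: 313600 - sqrt(691) ≈ 3.1357e+5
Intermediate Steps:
B(V) = -4 - V (B(V) = -2 + (-2 - V) = -4 - V)
n(y, A) = y*(-4 - y) (n(y, A) = (-4 - y)*y = y*(-4 - y))
m(b) = 4 - sqrt(b) (m(b) = 4 - (b + b)/(b + b)*sqrt(b) = 4 - (2*b)/((2*b))*sqrt(b) = 4 - (2*b)*(1/(2*b))*sqrt(b) = 4 - sqrt(b))
m(691) - n(-562, -142) = (4 - sqrt(691)) - (-1)*(-562)*(4 - 562) = (4 - sqrt(691)) - (-1)*(-562)*(-558) = (4 - sqrt(691)) - 1*(-313596) = (4 - sqrt(691)) + 313596 = 313600 - sqrt(691)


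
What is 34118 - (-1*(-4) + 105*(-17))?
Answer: 35899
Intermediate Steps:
34118 - (-1*(-4) + 105*(-17)) = 34118 - (4 - 1785) = 34118 - 1*(-1781) = 34118 + 1781 = 35899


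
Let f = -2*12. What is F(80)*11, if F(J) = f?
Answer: -264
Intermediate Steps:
f = -24
F(J) = -24
F(80)*11 = -24*11 = -264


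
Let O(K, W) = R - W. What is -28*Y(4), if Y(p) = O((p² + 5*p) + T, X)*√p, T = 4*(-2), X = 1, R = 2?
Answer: -56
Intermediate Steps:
T = -8
O(K, W) = 2 - W
Y(p) = √p (Y(p) = (2 - 1*1)*√p = (2 - 1)*√p = 1*√p = √p)
-28*Y(4) = -28*√4 = -28*2 = -56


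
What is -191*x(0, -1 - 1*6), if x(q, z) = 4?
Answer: -764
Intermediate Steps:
-191*x(0, -1 - 1*6) = -191*4 = -764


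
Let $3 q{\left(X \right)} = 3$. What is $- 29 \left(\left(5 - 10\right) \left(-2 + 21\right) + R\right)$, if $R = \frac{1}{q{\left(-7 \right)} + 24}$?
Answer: $\frac{68846}{25} \approx 2753.8$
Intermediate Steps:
$q{\left(X \right)} = 1$ ($q{\left(X \right)} = \frac{1}{3} \cdot 3 = 1$)
$R = \frac{1}{25}$ ($R = \frac{1}{1 + 24} = \frac{1}{25} \approx 0.04$)
$- 29 \left(\left(5 - 10\right) \left(-2 + 21\right) + R\right) = - 29 \left(\left(5 - 10\right) \left(-2 + 21\right) + \frac{1}{25}\right) = - 29 \left(\left(-5\right) 19 + \frac{1}{25}\right) = - 29 \left(-95 + \frac{1}{25}\right) = \left(-29\right) \left(- \frac{2374}{25}\right) = \frac{68846}{25}$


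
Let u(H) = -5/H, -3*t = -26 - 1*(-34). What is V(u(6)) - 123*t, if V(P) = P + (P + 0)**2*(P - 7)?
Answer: 69493/216 ≈ 321.73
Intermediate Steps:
t = -8/3 (t = -(-26 - 1*(-34))/3 = -(-26 + 34)/3 = -1/3*8 = -8/3 ≈ -2.6667)
V(P) = P + P**2*(-7 + P)
V(u(6)) - 123*t = (-5/6)*(1 + (-5/6)**2 - (-35)/6) - 123*(-8/3) = (-5*1/6)*(1 + (-5*1/6)**2 - (-35)/6) + 328 = -5*(1 + (-5/6)**2 - 7*(-5/6))/6 + 328 = -5*(1 + 25/36 + 35/6)/6 + 328 = -5/6*271/36 + 328 = -1355/216 + 328 = 69493/216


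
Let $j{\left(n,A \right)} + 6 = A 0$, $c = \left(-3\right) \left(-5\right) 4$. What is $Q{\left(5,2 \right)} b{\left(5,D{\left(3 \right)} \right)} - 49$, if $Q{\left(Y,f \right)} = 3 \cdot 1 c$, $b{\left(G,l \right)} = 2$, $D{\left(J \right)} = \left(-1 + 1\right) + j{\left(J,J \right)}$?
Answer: $311$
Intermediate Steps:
$c = 60$ ($c = 15 \cdot 4 = 60$)
$j{\left(n,A \right)} = -6$ ($j{\left(n,A \right)} = -6 + A 0 = -6 + 0 = -6$)
$D{\left(J \right)} = -6$ ($D{\left(J \right)} = \left(-1 + 1\right) - 6 = 0 - 6 = -6$)
$Q{\left(Y,f \right)} = 180$ ($Q{\left(Y,f \right)} = 3 \cdot 1 \cdot 60 = 3 \cdot 60 = 180$)
$Q{\left(5,2 \right)} b{\left(5,D{\left(3 \right)} \right)} - 49 = 180 \cdot 2 - 49 = 360 - 49 = 311$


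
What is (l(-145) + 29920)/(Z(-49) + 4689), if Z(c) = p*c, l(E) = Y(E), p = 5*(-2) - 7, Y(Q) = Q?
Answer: 29775/5522 ≈ 5.3921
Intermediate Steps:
p = -17 (p = -10 - 7 = -17)
l(E) = E
Z(c) = -17*c
(l(-145) + 29920)/(Z(-49) + 4689) = (-145 + 29920)/(-17*(-49) + 4689) = 29775/(833 + 4689) = 29775/5522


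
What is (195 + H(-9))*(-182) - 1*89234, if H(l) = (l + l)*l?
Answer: -154208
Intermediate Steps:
H(l) = 2*l² (H(l) = (2*l)*l = 2*l²)
(195 + H(-9))*(-182) - 1*89234 = (195 + 2*(-9)²)*(-182) - 1*89234 = (195 + 2*81)*(-182) - 89234 = (195 + 162)*(-182) - 89234 = 357*(-182) - 89234 = -64974 - 89234 = -154208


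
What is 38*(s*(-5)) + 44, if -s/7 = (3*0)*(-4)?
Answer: 44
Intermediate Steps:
s = 0 (s = -7*3*0*(-4) = -0*(-4) = -7*0 = 0)
38*(s*(-5)) + 44 = 38*(0*(-5)) + 44 = 38*0 + 44 = 0 + 44 = 44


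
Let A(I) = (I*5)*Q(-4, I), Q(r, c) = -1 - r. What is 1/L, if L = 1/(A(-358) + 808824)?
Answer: 803454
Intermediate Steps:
A(I) = 15*I (A(I) = (I*5)*(-1 - 1*(-4)) = (5*I)*(-1 + 4) = (5*I)*3 = 15*I)
L = 1/803454 (L = 1/(15*(-358) + 808824) = 1/(-5370 + 808824) = 1/803454 ≈ 1.2446e-6)
1/L = 1/(1/803454) = 803454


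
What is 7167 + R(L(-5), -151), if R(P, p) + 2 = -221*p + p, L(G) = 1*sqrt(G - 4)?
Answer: 40385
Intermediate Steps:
L(G) = sqrt(-4 + G) (L(G) = 1*sqrt(-4 + G) = sqrt(-4 + G))
R(P, p) = -2 - 220*p (R(P, p) = -2 + (-221*p + p) = -2 - 220*p)
7167 + R(L(-5), -151) = 7167 + (-2 - 220*(-151)) = 7167 + (-2 + 33220) = 7167 + 33218 = 40385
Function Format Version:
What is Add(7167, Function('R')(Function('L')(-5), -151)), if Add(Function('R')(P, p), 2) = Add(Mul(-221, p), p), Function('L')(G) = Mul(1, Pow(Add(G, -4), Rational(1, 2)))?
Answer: 40385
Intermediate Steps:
Function('L')(G) = Pow(Add(-4, G), Rational(1, 2)) (Function('L')(G) = Mul(1, Pow(Add(-4, G), Rational(1, 2))) = Pow(Add(-4, G), Rational(1, 2)))
Function('R')(P, p) = Add(-2, Mul(-220, p)) (Function('R')(P, p) = Add(-2, Add(Mul(-221, p), p)) = Add(-2, Mul(-220, p)))
Add(7167, Function('R')(Function('L')(-5), -151)) = Add(7167, Add(-2, Mul(-220, -151))) = Add(7167, Add(-2, 33220)) = Add(7167, 33218) = 40385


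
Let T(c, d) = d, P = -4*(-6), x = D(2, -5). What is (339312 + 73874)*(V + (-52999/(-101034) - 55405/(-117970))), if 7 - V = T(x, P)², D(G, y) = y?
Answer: -139864495965233426/595949049 ≈ -2.3469e+8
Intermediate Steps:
x = -5
P = 24
V = -569 (V = 7 - 1*24² = 7 - 1*576 = 7 - 576 = -569)
(339312 + 73874)*(V + (-52999/(-101034) - 55405/(-117970))) = (339312 + 73874)*(-569 + (-52999/(-101034) - 55405/(-117970))) = 413186*(-569 + (-52999*(-1/101034) - 55405*(-1/117970))) = 413186*(-569 + (52999/101034 + 11081/23594)) = 413186*(-569 + 592504040/595949049) = 413186*(-338502504841/595949049) = -139864495965233426/595949049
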